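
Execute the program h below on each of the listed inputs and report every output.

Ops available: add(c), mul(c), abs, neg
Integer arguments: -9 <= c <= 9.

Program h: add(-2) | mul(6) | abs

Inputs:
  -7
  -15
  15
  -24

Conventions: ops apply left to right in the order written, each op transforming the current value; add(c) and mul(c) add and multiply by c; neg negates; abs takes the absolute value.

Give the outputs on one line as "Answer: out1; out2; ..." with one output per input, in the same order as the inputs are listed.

54; 102; 78; 156

Execution, op by op:
  -7 -> -9 -> -54 -> 54
  -15 -> -17 -> -102 -> 102
  15 -> 13 -> 78 -> 78
  -24 -> -26 -> -156 -> 156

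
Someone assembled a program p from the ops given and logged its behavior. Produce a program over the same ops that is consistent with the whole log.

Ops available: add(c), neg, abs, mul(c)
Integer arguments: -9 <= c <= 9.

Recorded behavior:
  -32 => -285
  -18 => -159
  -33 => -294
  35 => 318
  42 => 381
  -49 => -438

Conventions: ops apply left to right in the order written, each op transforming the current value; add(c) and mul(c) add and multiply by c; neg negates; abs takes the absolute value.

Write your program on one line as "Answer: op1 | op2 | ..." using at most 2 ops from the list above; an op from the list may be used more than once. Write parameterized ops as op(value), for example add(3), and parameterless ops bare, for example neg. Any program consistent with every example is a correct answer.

mul(9) | add(3)

Check, running the answer program on each example:
  -32 -> -288 -> -285
  -18 -> -162 -> -159
  -33 -> -297 -> -294
  35 -> 315 -> 318
  42 -> 378 -> 381
  -49 -> -441 -> -438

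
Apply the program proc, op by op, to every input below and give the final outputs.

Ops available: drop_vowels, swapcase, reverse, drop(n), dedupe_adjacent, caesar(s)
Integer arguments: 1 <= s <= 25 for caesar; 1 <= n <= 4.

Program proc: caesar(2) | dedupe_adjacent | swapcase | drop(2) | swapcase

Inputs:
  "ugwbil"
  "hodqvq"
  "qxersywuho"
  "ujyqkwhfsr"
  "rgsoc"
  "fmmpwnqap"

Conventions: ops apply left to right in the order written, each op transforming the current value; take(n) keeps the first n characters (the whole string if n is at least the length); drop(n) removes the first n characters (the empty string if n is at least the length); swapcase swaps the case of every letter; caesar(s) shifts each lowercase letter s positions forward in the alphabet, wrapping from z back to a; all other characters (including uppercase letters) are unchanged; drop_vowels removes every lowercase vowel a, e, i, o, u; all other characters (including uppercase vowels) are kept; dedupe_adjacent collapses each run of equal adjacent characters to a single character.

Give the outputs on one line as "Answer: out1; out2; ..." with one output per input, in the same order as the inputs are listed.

"ydkn"; "fsxs"; "gtuaywjq"; "asmyjhut"; "uqe"; "rypscr"

Execution, op by op:
  "ugwbil" -> "wiydkn" -> "wiydkn" -> "WIYDKN" -> "YDKN" -> "ydkn"
  "hodqvq" -> "jqfsxs" -> "jqfsxs" -> "JQFSXS" -> "FSXS" -> "fsxs"
  "qxersywuho" -> "szgtuaywjq" -> "szgtuaywjq" -> "SZGTUAYWJQ" -> "GTUAYWJQ" -> "gtuaywjq"
  "ujyqkwhfsr" -> "wlasmyjhut" -> "wlasmyjhut" -> "WLASMYJHUT" -> "ASMYJHUT" -> "asmyjhut"
  "rgsoc" -> "tiuqe" -> "tiuqe" -> "TIUQE" -> "UQE" -> "uqe"
  "fmmpwnqap" -> "hoorypscr" -> "horypscr" -> "HORYPSCR" -> "RYPSCR" -> "rypscr"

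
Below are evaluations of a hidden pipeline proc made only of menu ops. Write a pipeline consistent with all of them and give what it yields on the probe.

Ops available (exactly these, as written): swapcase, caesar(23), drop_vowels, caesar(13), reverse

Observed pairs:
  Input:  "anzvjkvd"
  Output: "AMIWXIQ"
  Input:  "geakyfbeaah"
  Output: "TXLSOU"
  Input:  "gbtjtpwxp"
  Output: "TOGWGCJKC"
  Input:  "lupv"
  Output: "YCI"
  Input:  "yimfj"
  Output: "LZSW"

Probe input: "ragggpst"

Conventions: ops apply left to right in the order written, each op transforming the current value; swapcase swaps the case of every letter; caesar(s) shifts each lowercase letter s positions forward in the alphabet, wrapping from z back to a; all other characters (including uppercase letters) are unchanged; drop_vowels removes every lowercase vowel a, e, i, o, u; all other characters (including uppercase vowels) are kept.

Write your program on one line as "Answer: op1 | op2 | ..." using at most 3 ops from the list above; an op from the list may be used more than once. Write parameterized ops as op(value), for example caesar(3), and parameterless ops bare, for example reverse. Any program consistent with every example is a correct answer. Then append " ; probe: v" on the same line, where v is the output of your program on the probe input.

drop_vowels | caesar(13) | swapcase ; probe: "ETTTCFG"

Check, running the answer program on each example:
  "anzvjkvd" -> "nzvjkvd" -> "amiwxiq" -> "AMIWXIQ"
  "geakyfbeaah" -> "gkyfbh" -> "txlsou" -> "TXLSOU"
  "gbtjtpwxp" -> "gbtjtpwxp" -> "togwgcjkc" -> "TOGWGCJKC"
  "lupv" -> "lpv" -> "yci" -> "YCI"
  "yimfj" -> "ymfj" -> "lzsw" -> "LZSW"
  probe: "ragggpst" -> "rgggpst" -> "etttcfg" -> "ETTTCFG"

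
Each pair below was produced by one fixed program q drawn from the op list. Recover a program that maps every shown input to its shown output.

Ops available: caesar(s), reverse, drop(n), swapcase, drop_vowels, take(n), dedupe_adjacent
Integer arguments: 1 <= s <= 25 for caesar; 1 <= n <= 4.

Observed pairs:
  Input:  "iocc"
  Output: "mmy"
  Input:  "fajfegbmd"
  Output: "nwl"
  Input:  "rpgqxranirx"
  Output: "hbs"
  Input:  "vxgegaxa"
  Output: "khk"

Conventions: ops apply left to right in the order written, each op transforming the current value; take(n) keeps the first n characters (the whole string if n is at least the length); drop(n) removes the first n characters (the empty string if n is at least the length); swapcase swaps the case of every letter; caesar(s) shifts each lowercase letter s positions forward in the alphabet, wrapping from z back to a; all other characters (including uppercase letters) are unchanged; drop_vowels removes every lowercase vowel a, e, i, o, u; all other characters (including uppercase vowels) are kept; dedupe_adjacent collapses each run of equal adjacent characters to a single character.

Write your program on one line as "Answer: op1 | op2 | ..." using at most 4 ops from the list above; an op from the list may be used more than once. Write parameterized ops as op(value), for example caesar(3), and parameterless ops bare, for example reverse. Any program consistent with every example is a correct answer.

reverse | caesar(10) | drop_vowels | take(3)

Check, running the answer program on each example:
  "iocc" -> "ccoi" -> "mmys" -> "mmys" -> "mmy"
  "fajfegbmd" -> "dmbgefjaf" -> "nwlqoptkp" -> "nwlqptkp" -> "nwl"
  "rpgqxranirx" -> "xrinarxqgpr" -> "hbsxkbhaqzb" -> "hbsxkbhqzb" -> "hbs"
  "vxgegaxa" -> "axagegxv" -> "khkqoqhf" -> "khkqqhf" -> "khk"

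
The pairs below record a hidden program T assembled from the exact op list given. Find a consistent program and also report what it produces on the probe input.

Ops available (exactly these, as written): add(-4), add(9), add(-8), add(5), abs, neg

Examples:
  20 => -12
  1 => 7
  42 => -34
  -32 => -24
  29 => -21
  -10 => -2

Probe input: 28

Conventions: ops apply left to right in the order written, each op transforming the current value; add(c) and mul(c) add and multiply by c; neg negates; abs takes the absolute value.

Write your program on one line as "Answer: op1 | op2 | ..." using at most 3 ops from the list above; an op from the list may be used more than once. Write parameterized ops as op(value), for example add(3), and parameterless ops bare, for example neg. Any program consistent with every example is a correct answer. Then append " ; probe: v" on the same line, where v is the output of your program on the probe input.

abs | add(-8) | neg ; probe: -20

Check, running the answer program on each example:
  20 -> 20 -> 12 -> -12
  1 -> 1 -> -7 -> 7
  42 -> 42 -> 34 -> -34
  -32 -> 32 -> 24 -> -24
  29 -> 29 -> 21 -> -21
  -10 -> 10 -> 2 -> -2
  probe: 28 -> 28 -> 20 -> -20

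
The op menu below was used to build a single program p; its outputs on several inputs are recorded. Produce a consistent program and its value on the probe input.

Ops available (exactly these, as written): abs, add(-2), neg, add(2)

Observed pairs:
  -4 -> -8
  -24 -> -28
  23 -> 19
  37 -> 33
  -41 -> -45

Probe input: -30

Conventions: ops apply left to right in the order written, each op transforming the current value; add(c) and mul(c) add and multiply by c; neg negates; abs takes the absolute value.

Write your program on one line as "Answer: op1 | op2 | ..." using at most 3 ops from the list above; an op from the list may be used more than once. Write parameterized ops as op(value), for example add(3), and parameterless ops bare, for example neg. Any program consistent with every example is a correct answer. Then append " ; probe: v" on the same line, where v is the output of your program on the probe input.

add(-2) | add(-2) ; probe: -34

Check, running the answer program on each example:
  -4 -> -6 -> -8
  -24 -> -26 -> -28
  23 -> 21 -> 19
  37 -> 35 -> 33
  -41 -> -43 -> -45
  probe: -30 -> -32 -> -34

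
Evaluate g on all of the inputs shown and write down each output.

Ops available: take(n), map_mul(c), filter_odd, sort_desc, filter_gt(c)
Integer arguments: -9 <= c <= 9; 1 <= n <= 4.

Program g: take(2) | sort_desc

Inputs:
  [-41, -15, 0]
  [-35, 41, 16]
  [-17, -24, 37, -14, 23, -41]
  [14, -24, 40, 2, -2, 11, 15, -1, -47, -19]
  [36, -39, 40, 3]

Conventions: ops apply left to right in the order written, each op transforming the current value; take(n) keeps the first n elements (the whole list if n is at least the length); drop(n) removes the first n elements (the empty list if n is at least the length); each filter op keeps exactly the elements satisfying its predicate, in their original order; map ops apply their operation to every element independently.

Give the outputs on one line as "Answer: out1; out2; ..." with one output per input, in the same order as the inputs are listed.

Execution, op by op:
  [-41, -15, 0] -> [-41, -15] -> [-15, -41]
  [-35, 41, 16] -> [-35, 41] -> [41, -35]
  [-17, -24, 37, -14, 23, -41] -> [-17, -24] -> [-17, -24]
  [14, -24, 40, 2, -2, 11, 15, -1, -47, -19] -> [14, -24] -> [14, -24]
  [36, -39, 40, 3] -> [36, -39] -> [36, -39]

[-15, -41]; [41, -35]; [-17, -24]; [14, -24]; [36, -39]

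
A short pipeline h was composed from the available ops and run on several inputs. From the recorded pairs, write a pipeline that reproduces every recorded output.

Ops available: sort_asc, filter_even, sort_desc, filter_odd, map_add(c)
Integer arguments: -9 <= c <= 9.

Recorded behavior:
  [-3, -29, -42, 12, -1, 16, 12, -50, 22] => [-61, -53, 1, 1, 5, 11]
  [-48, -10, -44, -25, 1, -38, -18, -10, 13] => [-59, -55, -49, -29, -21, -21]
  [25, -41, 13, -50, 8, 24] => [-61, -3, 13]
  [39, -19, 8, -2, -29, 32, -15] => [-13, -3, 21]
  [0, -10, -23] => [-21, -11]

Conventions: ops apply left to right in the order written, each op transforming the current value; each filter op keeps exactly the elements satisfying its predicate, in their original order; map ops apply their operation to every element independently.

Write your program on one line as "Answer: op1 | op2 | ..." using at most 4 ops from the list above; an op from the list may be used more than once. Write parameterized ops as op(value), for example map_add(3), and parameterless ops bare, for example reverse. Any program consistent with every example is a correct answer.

filter_even | map_add(-2) | sort_asc | map_add(-9)

Check, running the answer program on each example:
  [-3, -29, -42, 12, -1, 16, 12, -50, 22] -> [-42, 12, 16, 12, -50, 22] -> [-44, 10, 14, 10, -52, 20] -> [-52, -44, 10, 10, 14, 20] -> [-61, -53, 1, 1, 5, 11]
  [-48, -10, -44, -25, 1, -38, -18, -10, 13] -> [-48, -10, -44, -38, -18, -10] -> [-50, -12, -46, -40, -20, -12] -> [-50, -46, -40, -20, -12, -12] -> [-59, -55, -49, -29, -21, -21]
  [25, -41, 13, -50, 8, 24] -> [-50, 8, 24] -> [-52, 6, 22] -> [-52, 6, 22] -> [-61, -3, 13]
  [39, -19, 8, -2, -29, 32, -15] -> [8, -2, 32] -> [6, -4, 30] -> [-4, 6, 30] -> [-13, -3, 21]
  [0, -10, -23] -> [0, -10] -> [-2, -12] -> [-12, -2] -> [-21, -11]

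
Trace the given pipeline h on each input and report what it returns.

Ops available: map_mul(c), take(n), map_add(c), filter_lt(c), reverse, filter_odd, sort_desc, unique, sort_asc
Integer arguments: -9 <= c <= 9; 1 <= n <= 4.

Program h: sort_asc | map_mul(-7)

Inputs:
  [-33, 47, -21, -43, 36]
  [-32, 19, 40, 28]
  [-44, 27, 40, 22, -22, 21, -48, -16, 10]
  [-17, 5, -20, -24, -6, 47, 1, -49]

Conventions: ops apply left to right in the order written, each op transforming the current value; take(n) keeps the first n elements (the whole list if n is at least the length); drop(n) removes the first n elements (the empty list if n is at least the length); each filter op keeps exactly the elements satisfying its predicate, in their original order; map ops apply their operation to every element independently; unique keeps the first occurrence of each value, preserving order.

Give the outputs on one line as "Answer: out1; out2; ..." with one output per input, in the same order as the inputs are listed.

Execution, op by op:
  [-33, 47, -21, -43, 36] -> [-43, -33, -21, 36, 47] -> [301, 231, 147, -252, -329]
  [-32, 19, 40, 28] -> [-32, 19, 28, 40] -> [224, -133, -196, -280]
  [-44, 27, 40, 22, -22, 21, -48, -16, 10] -> [-48, -44, -22, -16, 10, 21, 22, 27, 40] -> [336, 308, 154, 112, -70, -147, -154, -189, -280]
  [-17, 5, -20, -24, -6, 47, 1, -49] -> [-49, -24, -20, -17, -6, 1, 5, 47] -> [343, 168, 140, 119, 42, -7, -35, -329]

[301, 231, 147, -252, -329]; [224, -133, -196, -280]; [336, 308, 154, 112, -70, -147, -154, -189, -280]; [343, 168, 140, 119, 42, -7, -35, -329]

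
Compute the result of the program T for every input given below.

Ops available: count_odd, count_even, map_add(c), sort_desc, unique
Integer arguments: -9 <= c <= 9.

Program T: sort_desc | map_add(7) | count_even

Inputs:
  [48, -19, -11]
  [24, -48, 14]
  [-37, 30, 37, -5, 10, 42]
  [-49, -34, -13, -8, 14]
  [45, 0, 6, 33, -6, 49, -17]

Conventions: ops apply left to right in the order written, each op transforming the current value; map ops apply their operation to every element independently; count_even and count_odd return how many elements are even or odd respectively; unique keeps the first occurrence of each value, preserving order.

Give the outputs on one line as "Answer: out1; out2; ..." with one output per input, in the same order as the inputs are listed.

2; 0; 3; 2; 4

Execution, op by op:
  [48, -19, -11] -> [48, -11, -19] -> [55, -4, -12] -> 2
  [24, -48, 14] -> [24, 14, -48] -> [31, 21, -41] -> 0
  [-37, 30, 37, -5, 10, 42] -> [42, 37, 30, 10, -5, -37] -> [49, 44, 37, 17, 2, -30] -> 3
  [-49, -34, -13, -8, 14] -> [14, -8, -13, -34, -49] -> [21, -1, -6, -27, -42] -> 2
  [45, 0, 6, 33, -6, 49, -17] -> [49, 45, 33, 6, 0, -6, -17] -> [56, 52, 40, 13, 7, 1, -10] -> 4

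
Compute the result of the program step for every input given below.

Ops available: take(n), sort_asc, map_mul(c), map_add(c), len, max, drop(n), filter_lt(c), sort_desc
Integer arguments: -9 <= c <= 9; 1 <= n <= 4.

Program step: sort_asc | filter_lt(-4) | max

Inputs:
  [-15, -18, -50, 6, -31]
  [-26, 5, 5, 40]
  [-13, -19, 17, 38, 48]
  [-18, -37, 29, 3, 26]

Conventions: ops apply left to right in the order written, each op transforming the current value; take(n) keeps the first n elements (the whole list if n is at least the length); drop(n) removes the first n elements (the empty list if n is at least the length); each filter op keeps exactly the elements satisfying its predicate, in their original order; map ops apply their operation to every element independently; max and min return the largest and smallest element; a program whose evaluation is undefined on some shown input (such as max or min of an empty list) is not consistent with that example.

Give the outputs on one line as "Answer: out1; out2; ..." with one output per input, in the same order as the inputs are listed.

-15; -26; -13; -18

Execution, op by op:
  [-15, -18, -50, 6, -31] -> [-50, -31, -18, -15, 6] -> [-50, -31, -18, -15] -> -15
  [-26, 5, 5, 40] -> [-26, 5, 5, 40] -> [-26] -> -26
  [-13, -19, 17, 38, 48] -> [-19, -13, 17, 38, 48] -> [-19, -13] -> -13
  [-18, -37, 29, 3, 26] -> [-37, -18, 3, 26, 29] -> [-37, -18] -> -18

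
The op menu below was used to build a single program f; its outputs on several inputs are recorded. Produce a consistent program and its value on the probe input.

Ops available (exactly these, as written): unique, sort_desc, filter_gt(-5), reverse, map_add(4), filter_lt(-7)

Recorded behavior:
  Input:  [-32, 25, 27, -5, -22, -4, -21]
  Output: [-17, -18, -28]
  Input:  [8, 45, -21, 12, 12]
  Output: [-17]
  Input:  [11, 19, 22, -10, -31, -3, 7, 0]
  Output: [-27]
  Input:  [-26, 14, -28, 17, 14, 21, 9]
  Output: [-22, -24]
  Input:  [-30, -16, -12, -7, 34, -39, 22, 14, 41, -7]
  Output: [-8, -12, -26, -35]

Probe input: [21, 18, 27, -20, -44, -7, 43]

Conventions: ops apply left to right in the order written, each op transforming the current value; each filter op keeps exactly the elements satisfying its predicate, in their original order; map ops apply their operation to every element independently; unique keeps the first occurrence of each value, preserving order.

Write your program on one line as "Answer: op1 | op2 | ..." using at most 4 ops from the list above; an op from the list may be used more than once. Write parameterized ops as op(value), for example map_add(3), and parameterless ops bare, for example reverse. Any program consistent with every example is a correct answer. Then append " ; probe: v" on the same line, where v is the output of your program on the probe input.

map_add(4) | sort_desc | filter_lt(-7) ; probe: [-16, -40]

Check, running the answer program on each example:
  [-32, 25, 27, -5, -22, -4, -21] -> [-28, 29, 31, -1, -18, 0, -17] -> [31, 29, 0, -1, -17, -18, -28] -> [-17, -18, -28]
  [8, 45, -21, 12, 12] -> [12, 49, -17, 16, 16] -> [49, 16, 16, 12, -17] -> [-17]
  [11, 19, 22, -10, -31, -3, 7, 0] -> [15, 23, 26, -6, -27, 1, 11, 4] -> [26, 23, 15, 11, 4, 1, -6, -27] -> [-27]
  [-26, 14, -28, 17, 14, 21, 9] -> [-22, 18, -24, 21, 18, 25, 13] -> [25, 21, 18, 18, 13, -22, -24] -> [-22, -24]
  [-30, -16, -12, -7, 34, -39, 22, 14, 41, -7] -> [-26, -12, -8, -3, 38, -35, 26, 18, 45, -3] -> [45, 38, 26, 18, -3, -3, -8, -12, -26, -35] -> [-8, -12, -26, -35]
  probe: [21, 18, 27, -20, -44, -7, 43] -> [25, 22, 31, -16, -40, -3, 47] -> [47, 31, 25, 22, -3, -16, -40] -> [-16, -40]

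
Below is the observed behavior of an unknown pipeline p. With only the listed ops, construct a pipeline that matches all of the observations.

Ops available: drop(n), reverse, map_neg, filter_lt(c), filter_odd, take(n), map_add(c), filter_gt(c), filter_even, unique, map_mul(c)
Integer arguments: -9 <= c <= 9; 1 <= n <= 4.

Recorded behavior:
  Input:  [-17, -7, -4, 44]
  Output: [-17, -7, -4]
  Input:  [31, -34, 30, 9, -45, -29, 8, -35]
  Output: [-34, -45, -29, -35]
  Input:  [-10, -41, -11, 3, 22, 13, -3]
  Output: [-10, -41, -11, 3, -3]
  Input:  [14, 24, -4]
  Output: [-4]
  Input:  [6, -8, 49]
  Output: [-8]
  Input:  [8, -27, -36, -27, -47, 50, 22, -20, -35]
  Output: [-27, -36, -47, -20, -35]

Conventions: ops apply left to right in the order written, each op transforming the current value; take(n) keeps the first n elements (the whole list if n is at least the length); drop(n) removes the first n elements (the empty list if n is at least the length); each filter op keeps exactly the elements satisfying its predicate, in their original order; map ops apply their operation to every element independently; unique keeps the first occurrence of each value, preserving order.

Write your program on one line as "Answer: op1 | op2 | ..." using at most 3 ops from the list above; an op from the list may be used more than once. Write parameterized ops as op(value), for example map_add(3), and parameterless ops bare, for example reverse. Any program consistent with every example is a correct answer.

unique | filter_lt(5)

Check, running the answer program on each example:
  [-17, -7, -4, 44] -> [-17, -7, -4, 44] -> [-17, -7, -4]
  [31, -34, 30, 9, -45, -29, 8, -35] -> [31, -34, 30, 9, -45, -29, 8, -35] -> [-34, -45, -29, -35]
  [-10, -41, -11, 3, 22, 13, -3] -> [-10, -41, -11, 3, 22, 13, -3] -> [-10, -41, -11, 3, -3]
  [14, 24, -4] -> [14, 24, -4] -> [-4]
  [6, -8, 49] -> [6, -8, 49] -> [-8]
  [8, -27, -36, -27, -47, 50, 22, -20, -35] -> [8, -27, -36, -47, 50, 22, -20, -35] -> [-27, -36, -47, -20, -35]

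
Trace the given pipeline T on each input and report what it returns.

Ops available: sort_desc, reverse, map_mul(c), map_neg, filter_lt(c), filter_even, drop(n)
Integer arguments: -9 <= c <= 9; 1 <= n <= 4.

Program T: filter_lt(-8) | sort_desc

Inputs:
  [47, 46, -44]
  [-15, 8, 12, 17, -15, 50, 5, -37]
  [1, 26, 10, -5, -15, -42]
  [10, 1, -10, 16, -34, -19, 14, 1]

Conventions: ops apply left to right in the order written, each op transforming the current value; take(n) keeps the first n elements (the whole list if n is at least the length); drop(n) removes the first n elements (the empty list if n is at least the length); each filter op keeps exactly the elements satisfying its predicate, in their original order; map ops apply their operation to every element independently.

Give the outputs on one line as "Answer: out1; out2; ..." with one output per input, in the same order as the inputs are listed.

Execution, op by op:
  [47, 46, -44] -> [-44] -> [-44]
  [-15, 8, 12, 17, -15, 50, 5, -37] -> [-15, -15, -37] -> [-15, -15, -37]
  [1, 26, 10, -5, -15, -42] -> [-15, -42] -> [-15, -42]
  [10, 1, -10, 16, -34, -19, 14, 1] -> [-10, -34, -19] -> [-10, -19, -34]

[-44]; [-15, -15, -37]; [-15, -42]; [-10, -19, -34]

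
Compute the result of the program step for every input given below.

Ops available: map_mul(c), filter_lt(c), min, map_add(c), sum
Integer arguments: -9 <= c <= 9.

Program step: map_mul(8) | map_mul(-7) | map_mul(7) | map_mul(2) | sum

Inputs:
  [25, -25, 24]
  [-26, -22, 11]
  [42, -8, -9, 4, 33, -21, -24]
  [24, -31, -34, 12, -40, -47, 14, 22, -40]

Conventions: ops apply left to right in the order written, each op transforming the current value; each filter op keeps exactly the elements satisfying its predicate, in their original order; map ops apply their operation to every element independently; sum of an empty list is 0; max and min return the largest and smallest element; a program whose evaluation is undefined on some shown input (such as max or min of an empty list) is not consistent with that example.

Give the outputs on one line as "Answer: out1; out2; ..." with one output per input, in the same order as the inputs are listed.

Execution, op by op:
  [25, -25, 24] -> [200, -200, 192] -> [-1400, 1400, -1344] -> [-9800, 9800, -9408] -> [-19600, 19600, -18816] -> -18816
  [-26, -22, 11] -> [-208, -176, 88] -> [1456, 1232, -616] -> [10192, 8624, -4312] -> [20384, 17248, -8624] -> 29008
  [42, -8, -9, 4, 33, -21, -24] -> [336, -64, -72, 32, 264, -168, -192] -> [-2352, 448, 504, -224, -1848, 1176, 1344] -> [-16464, 3136, 3528, -1568, -12936, 8232, 9408] -> [-32928, 6272, 7056, -3136, -25872, 16464, 18816] -> -13328
  [24, -31, -34, 12, -40, -47, 14, 22, -40] -> [192, -248, -272, 96, -320, -376, 112, 176, -320] -> [-1344, 1736, 1904, -672, 2240, 2632, -784, -1232, 2240] -> [-9408, 12152, 13328, -4704, 15680, 18424, -5488, -8624, 15680] -> [-18816, 24304, 26656, -9408, 31360, 36848, -10976, -17248, 31360] -> 94080

-18816; 29008; -13328; 94080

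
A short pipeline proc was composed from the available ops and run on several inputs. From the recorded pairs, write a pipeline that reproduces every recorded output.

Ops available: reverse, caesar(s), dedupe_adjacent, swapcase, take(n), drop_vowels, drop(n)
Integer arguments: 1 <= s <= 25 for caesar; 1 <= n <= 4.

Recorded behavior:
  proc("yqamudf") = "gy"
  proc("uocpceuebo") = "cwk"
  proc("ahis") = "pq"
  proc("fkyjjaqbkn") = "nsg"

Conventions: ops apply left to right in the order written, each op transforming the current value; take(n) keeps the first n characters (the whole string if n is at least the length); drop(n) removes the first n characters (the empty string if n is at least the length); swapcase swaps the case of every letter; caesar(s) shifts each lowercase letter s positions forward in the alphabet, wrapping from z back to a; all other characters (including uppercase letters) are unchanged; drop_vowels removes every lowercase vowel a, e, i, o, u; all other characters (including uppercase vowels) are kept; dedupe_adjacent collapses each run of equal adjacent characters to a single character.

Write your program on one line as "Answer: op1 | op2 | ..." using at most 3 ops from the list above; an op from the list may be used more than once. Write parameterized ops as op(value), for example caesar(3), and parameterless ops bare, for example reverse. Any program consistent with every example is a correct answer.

caesar(8) | take(3) | drop_vowels

Check, running the answer program on each example:
  "yqamudf" -> "gyiucln" -> "gyi" -> "gy"
  "uocpceuebo" -> "cwkxkmcmjw" -> "cwk" -> "cwk"
  "ahis" -> "ipqa" -> "ipq" -> "pq"
  "fkyjjaqbkn" -> "nsgrriyjsv" -> "nsg" -> "nsg"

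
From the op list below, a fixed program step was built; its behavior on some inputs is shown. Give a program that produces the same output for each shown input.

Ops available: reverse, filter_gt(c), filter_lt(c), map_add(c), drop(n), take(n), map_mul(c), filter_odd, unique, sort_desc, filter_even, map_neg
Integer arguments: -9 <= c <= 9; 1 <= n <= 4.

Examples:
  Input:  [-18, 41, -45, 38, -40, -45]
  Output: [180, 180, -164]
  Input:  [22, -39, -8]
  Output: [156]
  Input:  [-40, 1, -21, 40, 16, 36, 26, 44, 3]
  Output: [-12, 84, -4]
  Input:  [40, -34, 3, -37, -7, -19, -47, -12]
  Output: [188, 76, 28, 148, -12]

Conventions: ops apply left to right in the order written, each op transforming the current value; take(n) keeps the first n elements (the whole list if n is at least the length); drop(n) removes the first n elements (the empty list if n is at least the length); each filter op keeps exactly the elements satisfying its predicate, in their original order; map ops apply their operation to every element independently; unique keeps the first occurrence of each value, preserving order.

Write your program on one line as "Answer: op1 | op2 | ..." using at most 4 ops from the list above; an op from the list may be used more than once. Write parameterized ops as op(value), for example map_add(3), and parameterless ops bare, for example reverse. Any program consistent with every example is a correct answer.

filter_odd | map_neg | map_mul(4) | reverse

Check, running the answer program on each example:
  [-18, 41, -45, 38, -40, -45] -> [41, -45, -45] -> [-41, 45, 45] -> [-164, 180, 180] -> [180, 180, -164]
  [22, -39, -8] -> [-39] -> [39] -> [156] -> [156]
  [-40, 1, -21, 40, 16, 36, 26, 44, 3] -> [1, -21, 3] -> [-1, 21, -3] -> [-4, 84, -12] -> [-12, 84, -4]
  [40, -34, 3, -37, -7, -19, -47, -12] -> [3, -37, -7, -19, -47] -> [-3, 37, 7, 19, 47] -> [-12, 148, 28, 76, 188] -> [188, 76, 28, 148, -12]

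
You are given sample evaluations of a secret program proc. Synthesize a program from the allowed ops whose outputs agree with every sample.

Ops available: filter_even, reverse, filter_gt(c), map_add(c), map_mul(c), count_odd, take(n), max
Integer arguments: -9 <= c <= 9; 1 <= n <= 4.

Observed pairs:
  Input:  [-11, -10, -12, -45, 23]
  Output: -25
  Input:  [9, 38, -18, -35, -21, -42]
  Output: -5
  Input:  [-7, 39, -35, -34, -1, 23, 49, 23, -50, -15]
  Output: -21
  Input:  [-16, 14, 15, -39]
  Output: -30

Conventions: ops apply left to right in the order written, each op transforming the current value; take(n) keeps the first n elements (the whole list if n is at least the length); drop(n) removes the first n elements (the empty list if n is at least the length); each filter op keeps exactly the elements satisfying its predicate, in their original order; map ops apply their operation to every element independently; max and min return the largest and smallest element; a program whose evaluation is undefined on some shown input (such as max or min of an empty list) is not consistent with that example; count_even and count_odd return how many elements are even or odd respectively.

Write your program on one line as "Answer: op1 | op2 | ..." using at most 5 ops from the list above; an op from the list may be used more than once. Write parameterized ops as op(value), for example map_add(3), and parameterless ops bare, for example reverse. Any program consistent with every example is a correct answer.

take(3) | map_add(-6) | take(1) | map_add(-8) | max

Check, running the answer program on each example:
  [-11, -10, -12, -45, 23] -> [-11, -10, -12] -> [-17, -16, -18] -> [-17] -> [-25] -> -25
  [9, 38, -18, -35, -21, -42] -> [9, 38, -18] -> [3, 32, -24] -> [3] -> [-5] -> -5
  [-7, 39, -35, -34, -1, 23, 49, 23, -50, -15] -> [-7, 39, -35] -> [-13, 33, -41] -> [-13] -> [-21] -> -21
  [-16, 14, 15, -39] -> [-16, 14, 15] -> [-22, 8, 9] -> [-22] -> [-30] -> -30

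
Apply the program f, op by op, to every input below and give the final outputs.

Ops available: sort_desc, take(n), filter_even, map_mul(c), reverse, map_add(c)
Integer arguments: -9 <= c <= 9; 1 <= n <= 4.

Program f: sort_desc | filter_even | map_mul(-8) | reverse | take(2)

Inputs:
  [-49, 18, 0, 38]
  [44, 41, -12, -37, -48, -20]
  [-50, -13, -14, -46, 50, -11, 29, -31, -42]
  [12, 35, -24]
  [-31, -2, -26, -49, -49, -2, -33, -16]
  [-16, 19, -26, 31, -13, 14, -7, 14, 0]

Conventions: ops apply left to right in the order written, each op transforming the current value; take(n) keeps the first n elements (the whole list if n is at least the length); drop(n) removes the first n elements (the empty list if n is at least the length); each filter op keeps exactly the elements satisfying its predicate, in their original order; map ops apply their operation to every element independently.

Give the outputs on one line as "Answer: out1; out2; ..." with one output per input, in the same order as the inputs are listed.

[0, -144]; [384, 160]; [400, 368]; [192, -96]; [208, 128]; [208, 128]

Execution, op by op:
  [-49, 18, 0, 38] -> [38, 18, 0, -49] -> [38, 18, 0] -> [-304, -144, 0] -> [0, -144, -304] -> [0, -144]
  [44, 41, -12, -37, -48, -20] -> [44, 41, -12, -20, -37, -48] -> [44, -12, -20, -48] -> [-352, 96, 160, 384] -> [384, 160, 96, -352] -> [384, 160]
  [-50, -13, -14, -46, 50, -11, 29, -31, -42] -> [50, 29, -11, -13, -14, -31, -42, -46, -50] -> [50, -14, -42, -46, -50] -> [-400, 112, 336, 368, 400] -> [400, 368, 336, 112, -400] -> [400, 368]
  [12, 35, -24] -> [35, 12, -24] -> [12, -24] -> [-96, 192] -> [192, -96] -> [192, -96]
  [-31, -2, -26, -49, -49, -2, -33, -16] -> [-2, -2, -16, -26, -31, -33, -49, -49] -> [-2, -2, -16, -26] -> [16, 16, 128, 208] -> [208, 128, 16, 16] -> [208, 128]
  [-16, 19, -26, 31, -13, 14, -7, 14, 0] -> [31, 19, 14, 14, 0, -7, -13, -16, -26] -> [14, 14, 0, -16, -26] -> [-112, -112, 0, 128, 208] -> [208, 128, 0, -112, -112] -> [208, 128]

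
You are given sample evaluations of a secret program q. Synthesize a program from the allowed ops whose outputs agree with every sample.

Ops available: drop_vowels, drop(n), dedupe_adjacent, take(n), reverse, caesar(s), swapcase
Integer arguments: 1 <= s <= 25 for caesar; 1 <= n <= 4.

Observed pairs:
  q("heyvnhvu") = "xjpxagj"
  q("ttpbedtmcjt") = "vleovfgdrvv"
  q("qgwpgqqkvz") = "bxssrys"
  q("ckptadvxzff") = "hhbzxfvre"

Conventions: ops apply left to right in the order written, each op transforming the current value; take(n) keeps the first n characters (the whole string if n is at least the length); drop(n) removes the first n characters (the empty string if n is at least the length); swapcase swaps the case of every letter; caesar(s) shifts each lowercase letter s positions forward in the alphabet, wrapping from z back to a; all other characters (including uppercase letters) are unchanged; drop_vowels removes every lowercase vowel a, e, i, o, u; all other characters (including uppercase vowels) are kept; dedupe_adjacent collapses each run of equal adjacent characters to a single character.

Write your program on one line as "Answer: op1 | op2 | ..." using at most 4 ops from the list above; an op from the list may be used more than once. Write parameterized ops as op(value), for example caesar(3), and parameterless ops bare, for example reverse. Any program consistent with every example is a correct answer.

caesar(20) | reverse | drop_vowels | caesar(8)

Check, running the answer program on each example:
  "heyvnhvu" -> "bysphbpo" -> "opbhpsyb" -> "pbhpsyb" -> "xjpxagj"
  "ttpbedtmcjt" -> "nnjvyxngwdn" -> "ndwgnxyvjnn" -> "ndwgnxyvjnn" -> "vleovfgdrvv"
  "qgwpgqqkvz" -> "kaqjakkept" -> "tpekkajqak" -> "tpkkjqk" -> "bxssrys"
  "ckptadvxzff" -> "wejnuxprtzz" -> "zztrpxunjew" -> "zztrpxnjw" -> "hhbzxfvre"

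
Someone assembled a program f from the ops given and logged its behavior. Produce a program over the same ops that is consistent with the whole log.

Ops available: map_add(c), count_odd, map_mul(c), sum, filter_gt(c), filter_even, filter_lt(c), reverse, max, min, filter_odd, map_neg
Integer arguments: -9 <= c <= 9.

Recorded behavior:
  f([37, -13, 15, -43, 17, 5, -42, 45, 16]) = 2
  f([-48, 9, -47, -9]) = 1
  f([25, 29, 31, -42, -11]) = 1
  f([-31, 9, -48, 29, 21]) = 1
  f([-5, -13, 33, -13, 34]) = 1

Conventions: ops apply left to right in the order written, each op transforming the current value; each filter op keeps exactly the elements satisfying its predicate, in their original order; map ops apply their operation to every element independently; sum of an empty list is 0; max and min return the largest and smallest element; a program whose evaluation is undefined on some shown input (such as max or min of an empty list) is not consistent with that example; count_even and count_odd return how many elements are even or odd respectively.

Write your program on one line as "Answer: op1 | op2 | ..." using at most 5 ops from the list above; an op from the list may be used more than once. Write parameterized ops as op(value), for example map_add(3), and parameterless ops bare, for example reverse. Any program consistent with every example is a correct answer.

map_add(4) | map_mul(5) | reverse | map_add(3) | count_odd

Check, running the answer program on each example:
  [37, -13, 15, -43, 17, 5, -42, 45, 16] -> [41, -9, 19, -39, 21, 9, -38, 49, 20] -> [205, -45, 95, -195, 105, 45, -190, 245, 100] -> [100, 245, -190, 45, 105, -195, 95, -45, 205] -> [103, 248, -187, 48, 108, -192, 98, -42, 208] -> 2
  [-48, 9, -47, -9] -> [-44, 13, -43, -5] -> [-220, 65, -215, -25] -> [-25, -215, 65, -220] -> [-22, -212, 68, -217] -> 1
  [25, 29, 31, -42, -11] -> [29, 33, 35, -38, -7] -> [145, 165, 175, -190, -35] -> [-35, -190, 175, 165, 145] -> [-32, -187, 178, 168, 148] -> 1
  [-31, 9, -48, 29, 21] -> [-27, 13, -44, 33, 25] -> [-135, 65, -220, 165, 125] -> [125, 165, -220, 65, -135] -> [128, 168, -217, 68, -132] -> 1
  [-5, -13, 33, -13, 34] -> [-1, -9, 37, -9, 38] -> [-5, -45, 185, -45, 190] -> [190, -45, 185, -45, -5] -> [193, -42, 188, -42, -2] -> 1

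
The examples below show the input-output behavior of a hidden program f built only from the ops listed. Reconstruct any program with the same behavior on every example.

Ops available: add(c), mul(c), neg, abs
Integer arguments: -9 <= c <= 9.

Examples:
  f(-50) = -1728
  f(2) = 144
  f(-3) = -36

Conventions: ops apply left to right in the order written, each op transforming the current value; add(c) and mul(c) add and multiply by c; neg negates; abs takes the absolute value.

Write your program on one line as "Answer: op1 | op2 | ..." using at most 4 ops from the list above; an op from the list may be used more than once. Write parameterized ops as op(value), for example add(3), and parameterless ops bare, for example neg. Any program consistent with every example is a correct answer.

mul(-4) | add(-8) | mul(-9)

Check, running the answer program on each example:
  -50 -> 200 -> 192 -> -1728
  2 -> -8 -> -16 -> 144
  -3 -> 12 -> 4 -> -36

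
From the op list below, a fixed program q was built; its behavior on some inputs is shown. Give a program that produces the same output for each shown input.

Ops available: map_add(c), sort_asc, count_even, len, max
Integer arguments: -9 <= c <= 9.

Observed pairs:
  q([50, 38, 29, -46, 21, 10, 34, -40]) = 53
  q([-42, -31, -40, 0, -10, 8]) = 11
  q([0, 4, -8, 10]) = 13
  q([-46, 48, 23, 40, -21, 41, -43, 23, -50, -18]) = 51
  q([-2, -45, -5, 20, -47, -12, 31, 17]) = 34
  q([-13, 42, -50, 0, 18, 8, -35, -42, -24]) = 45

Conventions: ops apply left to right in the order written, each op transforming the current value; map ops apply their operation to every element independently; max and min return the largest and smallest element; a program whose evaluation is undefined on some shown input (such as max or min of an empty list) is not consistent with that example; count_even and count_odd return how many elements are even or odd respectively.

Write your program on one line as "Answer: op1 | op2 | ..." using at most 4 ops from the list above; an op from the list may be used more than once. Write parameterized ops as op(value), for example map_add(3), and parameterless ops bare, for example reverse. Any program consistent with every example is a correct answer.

map_add(9) | map_add(-6) | max

Check, running the answer program on each example:
  [50, 38, 29, -46, 21, 10, 34, -40] -> [59, 47, 38, -37, 30, 19, 43, -31] -> [53, 41, 32, -43, 24, 13, 37, -37] -> 53
  [-42, -31, -40, 0, -10, 8] -> [-33, -22, -31, 9, -1, 17] -> [-39, -28, -37, 3, -7, 11] -> 11
  [0, 4, -8, 10] -> [9, 13, 1, 19] -> [3, 7, -5, 13] -> 13
  [-46, 48, 23, 40, -21, 41, -43, 23, -50, -18] -> [-37, 57, 32, 49, -12, 50, -34, 32, -41, -9] -> [-43, 51, 26, 43, -18, 44, -40, 26, -47, -15] -> 51
  [-2, -45, -5, 20, -47, -12, 31, 17] -> [7, -36, 4, 29, -38, -3, 40, 26] -> [1, -42, -2, 23, -44, -9, 34, 20] -> 34
  [-13, 42, -50, 0, 18, 8, -35, -42, -24] -> [-4, 51, -41, 9, 27, 17, -26, -33, -15] -> [-10, 45, -47, 3, 21, 11, -32, -39, -21] -> 45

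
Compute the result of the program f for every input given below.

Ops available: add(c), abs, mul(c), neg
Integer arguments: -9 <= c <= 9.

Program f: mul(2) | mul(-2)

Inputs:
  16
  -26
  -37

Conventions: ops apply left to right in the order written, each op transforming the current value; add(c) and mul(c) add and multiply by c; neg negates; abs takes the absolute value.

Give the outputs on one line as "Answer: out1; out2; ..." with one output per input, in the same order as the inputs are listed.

-64; 104; 148

Execution, op by op:
  16 -> 32 -> -64
  -26 -> -52 -> 104
  -37 -> -74 -> 148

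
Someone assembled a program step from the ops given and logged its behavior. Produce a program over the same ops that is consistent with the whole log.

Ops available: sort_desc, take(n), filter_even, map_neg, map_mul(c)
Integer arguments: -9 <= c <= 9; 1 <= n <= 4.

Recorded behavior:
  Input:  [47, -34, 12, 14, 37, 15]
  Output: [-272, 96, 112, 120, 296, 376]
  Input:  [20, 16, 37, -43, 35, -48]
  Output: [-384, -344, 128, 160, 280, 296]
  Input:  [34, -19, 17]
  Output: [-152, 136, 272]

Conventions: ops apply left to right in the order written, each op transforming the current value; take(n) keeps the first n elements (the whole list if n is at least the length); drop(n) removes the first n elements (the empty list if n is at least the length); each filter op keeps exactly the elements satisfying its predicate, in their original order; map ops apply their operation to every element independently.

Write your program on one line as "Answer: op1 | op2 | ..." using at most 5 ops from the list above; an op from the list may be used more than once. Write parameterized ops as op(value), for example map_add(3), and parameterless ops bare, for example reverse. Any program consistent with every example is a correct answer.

map_mul(8) | map_neg | sort_desc | map_mul(-1)

Check, running the answer program on each example:
  [47, -34, 12, 14, 37, 15] -> [376, -272, 96, 112, 296, 120] -> [-376, 272, -96, -112, -296, -120] -> [272, -96, -112, -120, -296, -376] -> [-272, 96, 112, 120, 296, 376]
  [20, 16, 37, -43, 35, -48] -> [160, 128, 296, -344, 280, -384] -> [-160, -128, -296, 344, -280, 384] -> [384, 344, -128, -160, -280, -296] -> [-384, -344, 128, 160, 280, 296]
  [34, -19, 17] -> [272, -152, 136] -> [-272, 152, -136] -> [152, -136, -272] -> [-152, 136, 272]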